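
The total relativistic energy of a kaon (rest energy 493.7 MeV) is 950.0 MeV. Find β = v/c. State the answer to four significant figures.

Total energy E = γmc² gives γ = 950.0/493.7 = 1.9242.
Hence β = √(1 − 1/γ²) = √(1 − 0.270084) = √0.729916 = 0.8544.

0.8544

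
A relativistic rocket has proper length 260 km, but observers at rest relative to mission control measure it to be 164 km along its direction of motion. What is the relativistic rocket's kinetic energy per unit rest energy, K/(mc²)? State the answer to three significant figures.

0.585

γ = L₀/L = 260/164 = 1.58537.
K/(mc²) = γ − 1 = 1.58537 − 1 = 0.585.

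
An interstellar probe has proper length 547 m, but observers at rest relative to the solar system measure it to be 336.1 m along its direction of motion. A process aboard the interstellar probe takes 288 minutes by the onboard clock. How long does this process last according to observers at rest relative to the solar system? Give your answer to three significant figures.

From L = L₀/γ: γ = 547/336.1 = 1.62749.
Δt = γΔτ = 1.62749 × 288 = 469 minutes.

469 minutes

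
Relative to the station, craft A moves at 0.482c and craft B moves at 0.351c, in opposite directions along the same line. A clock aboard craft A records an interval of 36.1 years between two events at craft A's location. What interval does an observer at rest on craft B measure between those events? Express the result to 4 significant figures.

The velocity of craft A relative to craft B is (0.482 + 0.351)c / (1 + 0.482×0.351) = 0.71246c; relative speed 0.71246c.
γ for this relative speed: γ = 1/√(1 − 0.507599) = 1.4251.
The clock on craft A records proper time, so craft B measures Δt = γΔτ = 1.4251 × 36.1 = 51.45 years.

51.45 years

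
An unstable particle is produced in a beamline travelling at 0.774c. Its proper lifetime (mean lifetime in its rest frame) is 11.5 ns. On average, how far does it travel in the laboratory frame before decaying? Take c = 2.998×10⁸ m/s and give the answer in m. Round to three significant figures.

Lorentz factor: γ = (1 − 0.599076)^(−1/2) = 1.5793.
Lab-frame lifetime: Δt = γτ = 1.5793 × 11.5 ns = 18.162 ns.
Distance: d = vΔt = 0.774 × 2.998×10⁸ m/s × 1.8162×10^-8 s = 4.21 m.

4.21 m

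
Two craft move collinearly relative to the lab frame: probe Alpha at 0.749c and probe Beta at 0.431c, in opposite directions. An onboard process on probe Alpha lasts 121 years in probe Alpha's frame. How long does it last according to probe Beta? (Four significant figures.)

The velocity of probe Alpha relative to probe Beta is (0.749 + 0.431)c / (1 + 0.749×0.431) = 0.89203c; relative speed 0.89203c.
γ for this relative speed: γ = 1/√(1 − 0.795718) = 2.2125.
Probe Alpha's interval is proper; time dilation gives Δt_B = γΔτ = 2.2125 × 121 years = 267.7 years.

267.7 years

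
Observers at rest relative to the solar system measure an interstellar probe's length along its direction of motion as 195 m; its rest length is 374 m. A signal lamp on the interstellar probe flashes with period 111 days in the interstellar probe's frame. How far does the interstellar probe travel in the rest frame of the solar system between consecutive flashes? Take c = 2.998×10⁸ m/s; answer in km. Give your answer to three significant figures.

Length contraction gives γ = L₀/L = 374/195 = 1.91795.
β = √(1 − 1/γ²) = 0.85332. Lab-frame period = γτ = 1.91795×111 days = 212.89 days. Distance = βc × γτ = 0.85332 × 2.998×10⁸ m/s × 18393696 s = 4.7056×10^15 m = 4.71×10^12 km.

4.71×10^12 km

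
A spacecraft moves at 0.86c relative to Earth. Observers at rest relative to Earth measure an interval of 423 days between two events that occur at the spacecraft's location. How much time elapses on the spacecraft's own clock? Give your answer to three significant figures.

216 days

Lorentz factor: γ = (1 − 0.7396)^(−1/2) = 1.9597.
The moving clock records proper time: Δτ = Δt/γ = 423/1.9597 = 216 days.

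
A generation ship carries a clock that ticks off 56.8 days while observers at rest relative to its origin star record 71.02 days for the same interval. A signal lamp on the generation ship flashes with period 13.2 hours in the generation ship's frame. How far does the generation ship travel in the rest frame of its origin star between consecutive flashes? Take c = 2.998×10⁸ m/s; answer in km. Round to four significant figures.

1.069×10^10 km

From Δt = γΔτ: γ = 71.02/56.8 = 1.25035.
β = √(1 − 1/γ²) = 0.6003. Lab-frame period = γτ = 1.25035×13.2 hours = 16.505 hours. Distance = βc × γτ = 0.6003 × 2.998×10⁸ m/s × 59418 s = 1.0693×10^13 m = 1.069×10^10 km.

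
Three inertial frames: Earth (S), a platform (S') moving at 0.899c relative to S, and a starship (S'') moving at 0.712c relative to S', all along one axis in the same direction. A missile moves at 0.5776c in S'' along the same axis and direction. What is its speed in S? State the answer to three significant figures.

Compose velocities in two stages. Stage 1 (into S'): u₁ = (0.5776+0.712)/(1+0.5776×0.712) = 0.9138.
Stage 2 (into S): u = (0.9138+0.899)/(1+0.9138×0.899) = 0.99522, so the speed is 0.995c.

0.995c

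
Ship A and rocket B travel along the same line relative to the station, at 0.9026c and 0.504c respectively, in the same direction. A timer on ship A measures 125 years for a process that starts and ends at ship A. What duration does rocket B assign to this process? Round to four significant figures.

183.3 years

Speed of ship A in rocket B's frame: u = (v_A − v_B)/(1 − v_A v_B/c²) = (0.9026 − 0.504)/(1 − 0.9026×0.504) = 0.3986/0.5450896 = 0.73126; |u| = 0.73126c.
γ for this relative speed: γ = 1/√(1 − 0.534741) = 1.4661.
Ship A's interval is proper; time dilation gives Δt_B = γΔτ = 1.4661 × 125 years = 183.3 years.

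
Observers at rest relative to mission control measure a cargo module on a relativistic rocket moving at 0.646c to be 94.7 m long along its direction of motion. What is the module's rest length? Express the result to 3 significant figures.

With β = 0.646, γ = 1/√(1 − 0.646²) = 1/√0.582684 = 1.31.
Proper length: L₀ = γ·L = 1.31 × 94.7 = 124 m.

124 m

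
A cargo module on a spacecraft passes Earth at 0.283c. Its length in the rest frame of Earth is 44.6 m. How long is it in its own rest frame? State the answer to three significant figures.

γ = 1/√(1 − β²) = 1/√(1 − 0.080089) = 1/√0.919911 = 1/0.95912 = 1.0426.
Proper length: L₀ = γ·L = 1.0426 × 44.6 = 46.5 m.

46.5 m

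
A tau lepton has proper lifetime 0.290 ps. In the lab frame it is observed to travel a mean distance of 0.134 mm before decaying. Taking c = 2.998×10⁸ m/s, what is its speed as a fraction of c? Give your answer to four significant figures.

Let x = d/(cτ) = 1.340×10^-4 m / (2.998×10⁸ m/s × 2.900×10^-13 s) = 1.5413. Since d = βγcτ, x = βγ = β/√(1−β²).
Solving: β² = x²/(1+x²) = 2.37561/3.37561 = 0.703757, so β = 0.8389.

0.8389c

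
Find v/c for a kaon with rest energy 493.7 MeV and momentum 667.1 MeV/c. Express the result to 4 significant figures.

pc/(mc²) = 667.1/493.7 = 1.3512 = βγ = β/√(1−β²).
So β² = x²/(1 + x²) with x = 1.3512: x² = 1.82574, β² = 1.82574/2.82574 = 0.64611, β = 0.8038.

0.8038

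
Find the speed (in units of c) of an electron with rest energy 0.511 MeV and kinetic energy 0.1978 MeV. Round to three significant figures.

K = (γ−1)mc², so γ = 1 + 0.1978/0.511 = 1.3871.
Then v/c = √(1 − γ⁻²) = √(1 − 0.519738) = √0.480262 = 0.693.

0.693c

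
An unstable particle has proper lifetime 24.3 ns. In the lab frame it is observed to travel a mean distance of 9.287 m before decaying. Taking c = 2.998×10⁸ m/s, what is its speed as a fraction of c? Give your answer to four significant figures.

0.7868c

d = βγcτ ⇒ βγ = d/(cτ) = 9.287 m / (7.28514 m) = 1.2748.
β = (βγ)/√(1+(βγ)²) = 1.2748/√2.62512 = 0.7868.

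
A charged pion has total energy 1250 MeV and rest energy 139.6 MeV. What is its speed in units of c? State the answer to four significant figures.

0.9937c

γ = E/(mc²) = 1250/139.6 = 8.9542.
β = √(1 − 1/γ²) = √(1 − 0.0124723) = √0.9875277 = 0.9937.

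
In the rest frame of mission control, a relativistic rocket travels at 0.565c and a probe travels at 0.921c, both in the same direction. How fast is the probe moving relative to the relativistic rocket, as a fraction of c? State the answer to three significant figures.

Transform to the relativistic rocket's frame: u' = (u − v)/(1 − uv/c²).
u' = (0.921 − 0.565)/(1 − 0.921×0.565) = 0.356/0.479635 = 0.74223.
Speed in the relativistic rocket's frame: 0.742c (in the same direction).

0.742c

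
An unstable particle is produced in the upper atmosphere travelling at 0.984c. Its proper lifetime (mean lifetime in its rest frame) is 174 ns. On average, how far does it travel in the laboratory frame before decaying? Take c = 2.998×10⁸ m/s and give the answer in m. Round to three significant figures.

288 m

γ = 1/√(1 − β²) = 1/√(1 − 0.968256) = 1/√0.031744 = 1/0.178168 = 5.6127.
Lab-frame lifetime: Δt = γτ = 5.6127 × 174 ns = 976.61 ns.
Distance: d = vΔt = 0.984 × 2.998×10⁸ m/s × 9.7661×10^-7 s = 288 m.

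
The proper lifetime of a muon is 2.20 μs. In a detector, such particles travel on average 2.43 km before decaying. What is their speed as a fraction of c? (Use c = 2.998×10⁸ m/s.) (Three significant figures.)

d = βγcτ ⇒ βγ = d/(cτ) = 2430 m / (659.56 m) = 3.6843.
β = (βγ)/√(1+(βγ)²) = 3.6843/√14.5741 = 0.965.

0.965c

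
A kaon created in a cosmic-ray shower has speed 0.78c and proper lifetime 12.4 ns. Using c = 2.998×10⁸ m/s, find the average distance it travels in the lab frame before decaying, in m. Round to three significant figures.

4.63 m

Lorentz factor: γ = (1 − 0.6084)^(−1/2) = 1.598.
Lab-frame lifetime: Δt = γτ = 1.598 × 12.4 ns = 19.815 ns.
Distance: d = vΔt = 0.78 × 2.998×10⁸ m/s × 1.9815×10^-8 s = 4.63 m.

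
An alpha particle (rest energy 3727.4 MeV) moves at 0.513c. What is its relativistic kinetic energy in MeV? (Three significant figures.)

615 MeV

β² = 0.263169, so γ = 1/√0.736831 = 1.16497.
Kinetic energy: K = (γ − 1)mc² = (1.16497 − 1) × 3727.4 MeV = 0.16497 × 3727.4 = 615 MeV.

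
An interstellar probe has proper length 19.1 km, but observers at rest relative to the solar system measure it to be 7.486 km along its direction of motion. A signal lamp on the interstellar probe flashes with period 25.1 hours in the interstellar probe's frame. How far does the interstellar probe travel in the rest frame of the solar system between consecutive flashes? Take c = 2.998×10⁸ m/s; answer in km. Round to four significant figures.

6.359×10^10 km

γ = L₀/L = 19.1/7.486 = 2.55143.
β = √(1 − 1/γ²) = 0.91999. Lab-frame period = γτ = 2.55143×25.1 hours = 64.041 hours. Distance = βc × γτ = 0.91999 × 2.998×10⁸ m/s × 230547.6 s = 6.3588×10^13 m = 6.359×10^10 km.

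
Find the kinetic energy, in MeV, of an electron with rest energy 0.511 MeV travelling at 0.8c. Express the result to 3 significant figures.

0.341 MeV

γ = 1/√(1 − β²) = 1/√(1 − 0.64) = 1/√0.36 = 1.66667.
Kinetic energy: K = (γ − 1)mc² = (1.66667 − 1) × 0.511 MeV = 0.66667 × 0.511 = 0.341 MeV.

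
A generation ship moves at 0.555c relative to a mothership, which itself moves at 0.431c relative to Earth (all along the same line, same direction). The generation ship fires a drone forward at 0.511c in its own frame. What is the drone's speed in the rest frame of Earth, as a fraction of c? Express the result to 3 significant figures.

Apply u = (u'+v)/(1+u'v) twice. Drone in the mothership frame: (0.511+0.555)/(1+0.511·0.555) = 1.066/1.283605 = 0.83047c.
That velocity, transformed to the rest frame of Earth: (0.83047+0.431)/(1+0.83047·0.431) = 1.26147/1.35793257 = 0.92896c.

0.929c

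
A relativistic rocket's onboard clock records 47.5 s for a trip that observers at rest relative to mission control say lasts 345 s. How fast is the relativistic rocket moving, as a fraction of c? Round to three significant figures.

γ = Δt/Δτ = 345/47.5 = 7.2632.
β = √(1 − 1/γ²) = √(1 − 0.0189559) = √0.9810441 = 0.990.

0.990c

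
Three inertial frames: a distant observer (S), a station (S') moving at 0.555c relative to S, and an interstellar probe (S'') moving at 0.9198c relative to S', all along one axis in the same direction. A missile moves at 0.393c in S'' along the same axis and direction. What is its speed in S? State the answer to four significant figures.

Compose velocities in two stages. Stage 1 (into S'): u₁ = (0.393+0.9198)/(1+0.393×0.9198) = 0.96424.
Stage 2 (into S): u = (0.96424+0.555)/(1+0.96424×0.555) = 0.98963, so the speed is 0.9896c.

0.9896c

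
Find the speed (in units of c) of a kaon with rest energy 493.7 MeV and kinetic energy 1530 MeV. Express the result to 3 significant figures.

K = (γ−1)mc², so γ = 1 + 1530/493.7 = 4.099.
Then v/c = √(1 − γ⁻²) = √(1 − 0.0595174) = √0.9404826 = 0.970.

0.970c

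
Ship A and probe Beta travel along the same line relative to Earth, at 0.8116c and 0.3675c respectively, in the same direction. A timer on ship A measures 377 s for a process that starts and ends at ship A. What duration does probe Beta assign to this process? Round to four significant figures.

Transform ship A's velocity into probe Beta's frame: (0.8116 − 0.3675)/(1 − 0.8116·0.3675) = 0.4441/0.701737, so the relative speed is 0.63286c.
γ for this relative speed: γ = 1/√(1 − 0.400512) = 1.2915.
Ship A's interval is proper; time dilation gives Δt_B = γΔτ = 1.2915 × 377 s = 486.9 s.

486.9 s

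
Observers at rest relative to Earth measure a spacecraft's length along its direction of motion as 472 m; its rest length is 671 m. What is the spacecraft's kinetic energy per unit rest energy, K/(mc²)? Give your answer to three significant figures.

0.422

Length contraction gives γ = L₀/L = 671/472 = 1.42161.
Since K = (γ−1)mc², K/(mc²) = 1.42161 − 1 = 0.422.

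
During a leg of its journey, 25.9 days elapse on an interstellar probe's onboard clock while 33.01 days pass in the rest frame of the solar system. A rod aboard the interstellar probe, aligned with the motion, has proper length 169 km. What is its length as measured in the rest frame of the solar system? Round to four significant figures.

132.6 km

γ = Δt/Δτ = 33.01/25.9 = 1.27452.
The rod contracts by the same γ: 169 km / 1.27452 = 132.6 km.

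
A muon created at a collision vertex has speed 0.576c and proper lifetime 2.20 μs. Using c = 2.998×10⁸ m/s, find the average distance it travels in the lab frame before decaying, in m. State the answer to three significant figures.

γ = 1/√(1 − β²) = 1/√(1 − 0.331776) = 1/√0.668224 = 1/0.81745 = 1.2233.
Lab-frame lifetime: Δt = γτ = 1.2233 × 2.20 μs = 2.6913 μs.
Distance: d = vΔt = 0.576 × 2.998×10⁸ m/s × 2.6913×10^-6 s = 465 m.

465 m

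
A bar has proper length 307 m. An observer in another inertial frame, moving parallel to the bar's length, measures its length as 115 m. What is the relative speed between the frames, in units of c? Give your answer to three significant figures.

0.927c

Length contraction gives γ = L₀/L = 307/115 = 2.6696.
β = √(1 − 1/γ²) = √0.859684 = 0.927.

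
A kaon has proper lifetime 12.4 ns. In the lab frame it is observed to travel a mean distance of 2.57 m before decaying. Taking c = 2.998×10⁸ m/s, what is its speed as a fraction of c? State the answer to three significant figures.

Lab distance = (lab lifetime)·v = γτ·βc, so βγ = d/(cτ) = 2.570/(2.998×10⁸ × 1.240×10^-8) = 0.69132.
With βγ = 0.69132: γ² = 1 + (βγ)² = 1.477923, and β = (βγ)/γ = 0.69132/1.2157 = 0.569.

0.569c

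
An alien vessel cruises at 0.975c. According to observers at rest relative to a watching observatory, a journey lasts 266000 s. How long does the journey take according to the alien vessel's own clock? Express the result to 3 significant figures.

59100 s

With β = 0.975, γ = 1/√(1 − 0.975²) = 1/√0.049375 = 4.5004.
The alien vessel's clock runs slow as seen from a watching observatory, so Δτ = Δt/γ = 266000/4.5004 = 59100 s.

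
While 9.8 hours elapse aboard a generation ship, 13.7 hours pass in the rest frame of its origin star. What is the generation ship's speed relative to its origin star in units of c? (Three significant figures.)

0.699c

γ = Δt/Δτ = 13.7/9.8 = 1.398.
β = √(1 − 1/γ²) = √(1 − 0.511665) = √0.488335 = 0.699.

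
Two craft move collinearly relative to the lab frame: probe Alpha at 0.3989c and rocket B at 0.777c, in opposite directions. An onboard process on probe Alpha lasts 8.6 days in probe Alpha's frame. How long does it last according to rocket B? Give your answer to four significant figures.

The velocity of probe Alpha relative to rocket B is (0.3989 + 0.777)c / (1 + 0.3989×0.777) = 0.89767c; relative speed 0.89767c.
γ for this relative speed: γ = 1/√(1 − 0.805811) = 2.2693.
Probe Alpha's interval is proper; time dilation gives Δt_B = γΔτ = 2.2693 × 8.6 days = 19.52 days.

19.52 days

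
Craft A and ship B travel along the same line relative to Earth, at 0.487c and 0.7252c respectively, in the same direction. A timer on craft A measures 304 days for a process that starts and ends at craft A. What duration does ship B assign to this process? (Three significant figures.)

327 days

The velocity of craft A relative to ship B is (0.487 − 0.7252)c / (1 − 0.487×0.7252) = −0.36826c; relative speed 0.36826c.
At |u| = 0.36826c, γ = (1 − 0.135615)^(−1/2) = 1.0756.
The clock on craft A records proper time, so ship B measures Δt = γΔτ = 1.0756 × 304 = 327 days.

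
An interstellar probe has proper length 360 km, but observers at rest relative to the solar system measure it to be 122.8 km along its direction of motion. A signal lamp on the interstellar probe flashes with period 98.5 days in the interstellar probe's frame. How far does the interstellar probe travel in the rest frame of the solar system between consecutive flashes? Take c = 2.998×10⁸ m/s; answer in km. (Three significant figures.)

7.03×10^12 km

From L = L₀/γ: γ = 360/122.8 = 2.9316.
β = √(1 − 1/γ²) = 0.94002. Lab-frame period = γτ = 2.9316×98.5 days = 288.76 days. Distance = βc × γτ = 0.94002 × 2.998×10⁸ m/s × 24948864 s = 7.0310×10^15 m = 7.03×10^12 km.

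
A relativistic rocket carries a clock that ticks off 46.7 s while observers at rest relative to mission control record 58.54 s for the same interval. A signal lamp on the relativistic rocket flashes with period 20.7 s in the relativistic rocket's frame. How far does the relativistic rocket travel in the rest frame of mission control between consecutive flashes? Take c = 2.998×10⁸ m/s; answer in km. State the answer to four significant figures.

γ = Δt/Δτ = 58.54/46.7 = 1.25353.
β = √(1 − 1/γ²) = 0.60299. Lab-frame period = γτ = 1.25353×20.7 s = 25.948 s. Distance = βc × γτ = 0.60299 × 2.998×10⁸ m/s × 25.948 s = 4.6908×10^9 m = 4.691×10^6 km.

4.691×10^6 km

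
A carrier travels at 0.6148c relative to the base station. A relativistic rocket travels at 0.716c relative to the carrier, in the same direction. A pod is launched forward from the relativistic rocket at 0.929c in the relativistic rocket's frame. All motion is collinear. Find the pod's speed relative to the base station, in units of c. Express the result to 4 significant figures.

Compose velocities in two stages. Stage 1 (into S'): u₁ = (0.929+0.716)/(1+0.929×0.716) = 0.98789.
Stage 2 (into S): u = (0.98789+0.6148)/(1+0.98789×0.6148) = 0.9971, so the speed is 0.9971c.

0.9971c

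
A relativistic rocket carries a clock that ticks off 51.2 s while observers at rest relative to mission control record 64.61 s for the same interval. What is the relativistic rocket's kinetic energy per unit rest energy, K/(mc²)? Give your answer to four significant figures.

0.2619

γ = Δt/Δτ = 64.61/51.2 = 1.26191.
K/(mc²) = γ − 1 = 1.26191 − 1 = 0.2619.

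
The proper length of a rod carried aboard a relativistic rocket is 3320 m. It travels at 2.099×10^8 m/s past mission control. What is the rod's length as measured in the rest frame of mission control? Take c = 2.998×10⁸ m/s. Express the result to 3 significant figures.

β = v/c = (2.099×10^8 m/s)/(2.998×10⁸ m/s) = 0.700133.
γ = 1/√(1 − β²) = 1/√(1 − 0.4901862) = 1/√0.5098138 = 1/0.714012 = 1.4005.
Along the direction of motion the measured length is L₀/γ = 3320/1.4005 = 2370 m.

2370 m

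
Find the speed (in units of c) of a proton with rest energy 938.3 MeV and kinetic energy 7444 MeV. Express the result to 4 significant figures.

K = (γ−1)mc², so γ = 1 + 7444/938.3 = 8.9335.
Then v/c = √(1 − γ⁻²) = √(1 − 0.0125302) = √0.9874698 = 0.9937.

0.9937c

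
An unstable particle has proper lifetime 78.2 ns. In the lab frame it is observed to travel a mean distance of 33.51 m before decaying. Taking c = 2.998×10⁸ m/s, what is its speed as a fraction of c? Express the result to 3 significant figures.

Lab distance = (lab lifetime)·v = γτ·βc, so βγ = d/(cτ) = 33.51/(2.998×10⁸ × 7.820×10^-8) = 1.4293.
With βγ = 1.4293: γ² = 1 + (βγ)² = 3.0429, and β = (βγ)/γ = 1.4293/1.74439 = 0.819.

0.819c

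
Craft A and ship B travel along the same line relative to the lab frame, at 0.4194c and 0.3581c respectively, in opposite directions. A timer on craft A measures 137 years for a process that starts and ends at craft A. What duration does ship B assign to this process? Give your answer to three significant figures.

Transform craft A's velocity into ship B's frame: (0.4194 + 0.3581)/(1 + 0.4194·0.3581) = 0.7775/1.15018714, so the relative speed is 0.67598c.
At |u| = 0.67598c, γ = (1 − 0.456949)^(−1/2) = 1.357.
The clock on craft A records proper time, so ship B measures Δt = γΔτ = 1.357 × 137 = 186 years.

186 years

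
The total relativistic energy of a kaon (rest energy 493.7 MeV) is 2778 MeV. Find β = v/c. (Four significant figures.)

0.9841

γ = E/(mc²) = 2778/493.7 = 5.6269.
β = √(1 − 1/γ²) = √(1 − 0.0315836) = √0.9684164 = 0.9841.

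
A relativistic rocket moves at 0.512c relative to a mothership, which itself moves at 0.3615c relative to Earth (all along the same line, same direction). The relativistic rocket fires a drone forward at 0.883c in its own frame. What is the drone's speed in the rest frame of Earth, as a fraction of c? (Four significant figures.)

First combine the drone and relativistic rocket (S''→S'): u₁ = (0.883 + 0.512)/(1 + 0.883×0.512) = 1.395/1.452096 = 0.96068.
Then combine with the mothership (S'→S): u = (0.96068 + 0.3615)/(1 + 0.96068×0.3615) = 1.32218/1.34728582 = 0.98137.

0.9814c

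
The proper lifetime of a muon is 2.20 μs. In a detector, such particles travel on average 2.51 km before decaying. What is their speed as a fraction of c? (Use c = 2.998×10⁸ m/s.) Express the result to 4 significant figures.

d = βγcτ ⇒ βγ = d/(cτ) = 2510 m / (659.56 m) = 3.8056.
β = (βγ)/√(1+(βγ)²) = 3.8056/√15.4826 = 0.9672.

0.9672c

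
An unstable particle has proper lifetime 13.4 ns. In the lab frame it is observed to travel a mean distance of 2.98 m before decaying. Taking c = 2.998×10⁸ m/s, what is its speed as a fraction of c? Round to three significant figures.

0.596c

Lab distance = (lab lifetime)·v = γτ·βc, so βγ = d/(cτ) = 2.980/(2.998×10⁸ × 1.340×10^-8) = 0.74179.
With βγ = 0.74179: γ² = 1 + (βγ)² = 1.550252, and β = (βγ)/γ = 0.74179/1.24509 = 0.596.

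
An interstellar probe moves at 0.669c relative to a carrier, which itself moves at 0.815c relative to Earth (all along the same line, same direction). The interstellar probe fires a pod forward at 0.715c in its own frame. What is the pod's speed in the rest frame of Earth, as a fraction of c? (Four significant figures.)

0.9933c

Compose velocities in two stages. Stage 1 (into S'): u₁ = (0.715+0.669)/(1+0.715×0.669) = 0.93619.
Stage 2 (into S): u = (0.93619+0.815)/(1+0.93619×0.815) = 0.9933, so the speed is 0.9933c.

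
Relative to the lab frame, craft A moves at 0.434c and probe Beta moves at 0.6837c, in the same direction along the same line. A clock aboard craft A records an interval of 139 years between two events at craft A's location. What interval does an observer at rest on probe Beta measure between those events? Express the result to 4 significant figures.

148.7 years

The velocity of craft A relative to probe Beta is (0.434 − 0.6837)c / (1 − 0.434×0.6837) = −0.35505c; relative speed 0.35505c.
γ for this relative speed: γ = 1/√(1 − 0.126061) = 1.0697.
Craft A's interval is proper; time dilation gives Δt_B = γΔτ = 1.0697 × 139 years = 148.7 years.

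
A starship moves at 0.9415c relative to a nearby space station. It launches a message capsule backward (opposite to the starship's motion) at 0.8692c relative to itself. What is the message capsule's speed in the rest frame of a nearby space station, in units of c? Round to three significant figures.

In units of c, u = (u' + v)/(1 + u'v) with u' = −0.8692 and v = 0.9415.
Numerator: −0.8692 + 0.9415 = 0.0723. Denominator: 1 + (−0.8692)(0.9415) = 0.1816482.
u = 0.0723/0.1816482 = 0.39802, so the speed is 0.398c.

0.398c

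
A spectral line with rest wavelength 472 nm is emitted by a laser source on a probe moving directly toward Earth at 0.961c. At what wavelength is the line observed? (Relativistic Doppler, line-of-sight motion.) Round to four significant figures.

66.56 nm

Relativistic Doppler for wavelength: λ_obs = λ_src · √((1−β)/(1+β)).
With β = 0.961: factor = √(0.039/1.961) = 0.14102.
λ_obs = 472 × 0.14102 = 66.56 nm.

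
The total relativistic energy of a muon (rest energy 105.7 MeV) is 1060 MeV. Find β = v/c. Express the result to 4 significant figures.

0.9950

Total energy E = γmc² gives γ = 1060/105.7 = 10.028.
Hence β = √(1 − 1/γ²) = √(1 − 0.00994423) = √0.99005577 = 0.9950.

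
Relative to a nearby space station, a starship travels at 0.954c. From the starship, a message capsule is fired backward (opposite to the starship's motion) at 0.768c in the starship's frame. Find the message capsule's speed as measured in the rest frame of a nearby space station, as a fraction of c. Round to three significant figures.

0.696c

Relativistic velocity addition: u = (u' + v)/(1 + u'v/c²), with u' = −0.768c and v = 0.954c.
Numerator: −0.768 + 0.954 = 0.186. Denominator: 1 + (−0.768)(0.954) = 0.267328.
u = 0.186/0.267328 = 0.69577, so the speed is 0.696c.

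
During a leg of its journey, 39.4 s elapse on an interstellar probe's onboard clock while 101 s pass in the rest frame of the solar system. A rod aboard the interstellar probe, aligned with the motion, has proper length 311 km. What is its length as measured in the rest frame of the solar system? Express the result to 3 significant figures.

The time-dilation ratio gives γ = 101/39.4 = 2.56345.
The rod contracts by the same γ: 311 km / 2.56345 = 121 km.

121 km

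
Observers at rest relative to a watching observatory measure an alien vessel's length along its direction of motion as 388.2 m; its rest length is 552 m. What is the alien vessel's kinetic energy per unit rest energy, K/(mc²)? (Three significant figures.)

0.422

γ = L₀/L = 552/388.2 = 1.42195.
Since K = (γ−1)mc², K/(mc²) = 1.42195 − 1 = 0.422.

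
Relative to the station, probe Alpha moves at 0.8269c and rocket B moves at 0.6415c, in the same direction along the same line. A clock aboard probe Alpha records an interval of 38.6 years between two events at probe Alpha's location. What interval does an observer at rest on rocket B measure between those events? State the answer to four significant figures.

42.01 years

Speed of probe Alpha in rocket B's frame: u = (v_A − v_B)/(1 − v_A v_B/c²) = (0.8269 − 0.6415)/(1 − 0.8269×0.6415) = 0.1854/0.46954365 = 0.39485; |u| = 0.39485c.
At |u| = 0.39485c, γ = (1 − 0.155907)^(−1/2) = 1.0884.
Probe Alpha's interval is proper; time dilation gives Δt_B = γΔτ = 1.0884 × 38.6 years = 42.01 years.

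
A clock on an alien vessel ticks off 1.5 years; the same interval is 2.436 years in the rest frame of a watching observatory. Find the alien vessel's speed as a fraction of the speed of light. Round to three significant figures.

γ = Δt/Δτ = 2.436/1.5 = 1.624.
β = √(1 − 1/γ²) = √(1 − 0.379165) = √0.620835 = 0.788.

0.788c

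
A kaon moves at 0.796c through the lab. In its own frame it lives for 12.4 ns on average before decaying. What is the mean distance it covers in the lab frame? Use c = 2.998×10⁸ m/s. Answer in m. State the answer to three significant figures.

γ = 1/√(1 − β²) = 1/√(1 − 0.633616) = 1/√0.366384 = 1/0.605297 = 1.6521.
Lab-frame lifetime: Δt = γτ = 1.6521 × 12.4 ns = 20.486 ns.
Distance: d = vΔt = 0.796 × 2.998×10⁸ m/s × 2.0486×10^-8 s = 4.89 m.

4.89 m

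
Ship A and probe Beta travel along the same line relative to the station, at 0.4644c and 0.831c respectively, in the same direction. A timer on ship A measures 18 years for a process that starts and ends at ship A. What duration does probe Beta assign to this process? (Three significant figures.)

22.4 years

Transform ship A's velocity into probe Beta's frame: (0.4644 − 0.831)/(1 − 0.4644·0.831) = −0.3666/0.6140836, so the relative speed is 0.59699c.
At |u| = 0.59699c, γ = (1 − 0.356397)^(−1/2) = 1.2465.
The clock on ship A records proper time, so probe Beta measures Δt = γΔτ = 1.2465 × 18 = 22.4 years.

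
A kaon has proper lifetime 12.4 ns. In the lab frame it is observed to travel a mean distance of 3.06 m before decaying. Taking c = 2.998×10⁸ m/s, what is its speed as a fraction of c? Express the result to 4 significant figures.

0.6355c

Lab distance = (lab lifetime)·v = γτ·βc, so βγ = d/(cτ) = 3.060/(2.998×10⁸ × 1.240×10^-8) = 0.82313.
With βγ = 0.82313: γ² = 1 + (βγ)² = 1.677543, and β = (βγ)/γ = 0.82313/1.2952 = 0.6355.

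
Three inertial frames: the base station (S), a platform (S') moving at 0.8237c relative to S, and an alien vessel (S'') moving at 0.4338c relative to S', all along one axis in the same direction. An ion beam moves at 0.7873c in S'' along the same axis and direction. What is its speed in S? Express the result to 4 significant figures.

0.9910c

Apply u = (u'+v)/(1+u'v) twice. Ion beam in the platform frame: (0.7873+0.4338)/(1+0.7873·0.4338) = 1.2211/1.34153074 = 0.91023c.
That velocity, transformed to the rest frame of the base station: (0.91023+0.8237)/(1+0.91023·0.8237) = 1.73393/1.749756451 = 0.99096c.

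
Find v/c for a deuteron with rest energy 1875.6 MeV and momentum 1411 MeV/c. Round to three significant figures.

pc/(mc²) = 1411/1875.6 = 0.75229 = βγ = β/√(1−β²).
So β² = x²/(1 + x²) with x = 0.75229: x² = 0.56594, β² = 0.56594/1.56594 = 0.361406, β = 0.601.

0.601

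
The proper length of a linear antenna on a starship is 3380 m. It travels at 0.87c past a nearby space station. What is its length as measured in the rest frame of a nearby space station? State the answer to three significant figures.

1670 m

γ = 1/√(1 − β²) = 1/√(1 − 0.7569) = 1/√0.2431 = 1/0.493052 = 2.0282.
Length contraction: L = L₀/γ = 3380/2.0282 = 1670 m.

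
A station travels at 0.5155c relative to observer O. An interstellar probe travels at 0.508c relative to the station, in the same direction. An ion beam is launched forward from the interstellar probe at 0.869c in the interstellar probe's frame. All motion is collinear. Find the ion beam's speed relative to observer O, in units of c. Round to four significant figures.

Apply u = (u'+v)/(1+u'v) twice. Ion beam in the station frame: (0.869+0.508)/(1+0.869·0.508) = 1.377/1.441452 = 0.95529c.
That velocity, transformed to the rest frame of observer O: (0.95529+0.5155)/(1+0.95529·0.5155) = 1.47079/1.492451995 = 0.98549c.

0.9855c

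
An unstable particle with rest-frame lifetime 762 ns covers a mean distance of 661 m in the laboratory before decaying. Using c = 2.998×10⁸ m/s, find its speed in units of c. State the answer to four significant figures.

0.9451c

Lab distance = (lab lifetime)·v = γτ·βc, so βγ = d/(cτ) = 661.0/(2.998×10⁸ × 7.620×10^-7) = 2.8934.
With βγ = 2.8934: γ² = 1 + (βγ)² = 9.37176, and β = (βγ)/γ = 2.8934/3.06133 = 0.9451.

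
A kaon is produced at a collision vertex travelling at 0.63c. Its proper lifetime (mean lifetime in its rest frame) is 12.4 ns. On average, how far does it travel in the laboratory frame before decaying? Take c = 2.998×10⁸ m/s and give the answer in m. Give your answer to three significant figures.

With β = 0.63, γ = 1/√(1 − 0.63²) = 1/√0.6031 = 1.2877.
Lab-frame lifetime: Δt = γτ = 1.2877 × 12.4 ns = 15.967 ns.
Distance: d = vΔt = 0.63 × 2.998×10⁸ m/s × 1.5967×10^-8 s = 3.02 m.

3.02 m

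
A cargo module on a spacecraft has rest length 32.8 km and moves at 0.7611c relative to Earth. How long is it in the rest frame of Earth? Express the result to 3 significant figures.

γ = 1/√(1 − β²) = 1/√(1 − 0.57927321) = 1/√0.42072679 = 1/0.648635 = 1.5417.
Along the direction of motion the measured length is L₀/γ = 32.8/1.5417 = 21.3 km.

21.3 km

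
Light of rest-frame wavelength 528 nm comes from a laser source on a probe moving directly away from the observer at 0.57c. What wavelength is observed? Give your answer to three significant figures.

1010 nm

Relativistic Doppler for wavelength: λ_obs = λ_src · √((1+β)/(1−β)).
With β = 0.57: factor = √(1.57/0.43) = 1.9108.
λ_obs = 528 × 1.9108 = 1010 nm.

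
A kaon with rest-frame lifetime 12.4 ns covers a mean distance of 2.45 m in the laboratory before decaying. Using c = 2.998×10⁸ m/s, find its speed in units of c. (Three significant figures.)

0.550c

Let x = d/(cτ) = 2.450 m / (2.998×10⁸ m/s × 1.240×10^-8 s) = 0.65904. Since d = βγcτ, x = βγ = β/√(1−β²).
Solving: β² = x²/(1+x²) = 0.434334/1.434334 = 0.302812, so β = 0.550.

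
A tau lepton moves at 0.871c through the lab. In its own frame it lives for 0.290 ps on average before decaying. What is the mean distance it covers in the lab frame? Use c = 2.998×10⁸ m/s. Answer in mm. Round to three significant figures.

Lorentz factor: γ = (1 − 0.758641)^(−1/2) = 2.0355.
Lab-frame lifetime: Δt = γτ = 2.0355 × 0.290 ps = 0.59029 ps.
Distance: d = vΔt = 0.871 × 2.998×10⁸ m/s × 5.9029×10^-13 s = 1.54×10^-4 m = 0.154 mm.

0.154 mm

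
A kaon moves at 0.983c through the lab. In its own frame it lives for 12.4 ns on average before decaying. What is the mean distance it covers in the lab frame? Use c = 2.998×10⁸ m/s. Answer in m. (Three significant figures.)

With β = 0.983, γ = 1/√(1 − 0.983²) = 1/√0.033711 = 5.4465.
Lab-frame lifetime: Δt = γτ = 5.4465 × 12.4 ns = 67.537 ns.
Distance: d = vΔt = 0.983 × 2.998×10⁸ m/s × 6.7537×10^-8 s = 19.9 m.

19.9 m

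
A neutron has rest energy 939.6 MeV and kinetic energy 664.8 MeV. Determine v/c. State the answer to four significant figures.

0.8106

γ = 1 + K/(mc²) = 1 + 664.8/939.6 = 1.7075.
β = √(1 − 1/γ²) = √(1 − 0.342988) = √0.657012 = 0.8106.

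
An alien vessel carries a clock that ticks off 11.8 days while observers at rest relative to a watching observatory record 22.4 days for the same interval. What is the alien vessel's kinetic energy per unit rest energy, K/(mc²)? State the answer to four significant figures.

The time-dilation ratio gives γ = 22.4/11.8 = 1.89831.
Since K = (γ−1)mc², K/(mc²) = 1.89831 − 1 = 0.8983.

0.8983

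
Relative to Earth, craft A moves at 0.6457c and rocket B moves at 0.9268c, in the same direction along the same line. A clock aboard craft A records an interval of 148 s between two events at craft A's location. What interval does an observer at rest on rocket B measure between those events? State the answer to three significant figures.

Speed of craft A in rocket B's frame: u = (v_A − v_B)/(1 − v_A v_B/c²) = (0.6457 − 0.9268)/(1 − 0.6457×0.9268) = −0.2811/0.40156524 = −0.70001; |u| = 0.70001c.
γ for this relative speed: γ = 1/√(1 − 0.490014) = 1.4003.
Craft A's interval is proper; time dilation gives Δt_B = γΔτ = 1.4003 × 148 s = 207 s.

207 s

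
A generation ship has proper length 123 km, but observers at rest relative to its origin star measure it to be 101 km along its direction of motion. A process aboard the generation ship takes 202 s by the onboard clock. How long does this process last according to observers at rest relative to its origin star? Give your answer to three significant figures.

246 s

γ = L₀/L = 123/101 = 1.21782.
Δt = γΔτ = 1.21782 × 202 = 246 s.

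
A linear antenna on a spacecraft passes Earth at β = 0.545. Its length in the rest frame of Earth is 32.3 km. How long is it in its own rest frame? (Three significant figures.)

38.5 km

γ = 1/√(1 − β²) = 1/√(1 − 0.297025) = 1/√0.702975 = 1/0.838436 = 1.1927.
Proper length: L₀ = γ·L = 1.1927 × 32.3 = 38.5 km.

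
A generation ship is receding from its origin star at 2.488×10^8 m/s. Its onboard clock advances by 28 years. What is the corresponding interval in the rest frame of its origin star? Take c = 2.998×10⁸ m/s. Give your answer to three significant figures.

50.2 years

β = v/c = (2.488×10^8 m/s)/(2.998×10⁸ m/s) = 0.829887.
γ = 1/√(1 − β²) = 1/√(1 − 0.6887124) = 1/√0.3112876 = 1/0.557932 = 1.7923.
Time dilation: Δt = γ·Δτ = 1.7923 × 28 = 50.2 years.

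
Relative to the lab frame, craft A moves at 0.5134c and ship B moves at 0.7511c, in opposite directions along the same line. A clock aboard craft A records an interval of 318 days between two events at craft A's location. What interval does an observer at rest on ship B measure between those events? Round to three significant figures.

778 days

The velocity of craft A relative to ship B is (0.5134 + 0.7511)c / (1 + 0.5134×0.7511) = 0.91259c; relative speed 0.91259c.
γ for this relative speed: γ = 1/√(1 − 0.832821) = 2.4457.
Craft A's interval is proper; time dilation gives Δt_B = γΔτ = 2.4457 × 318 days = 778 days.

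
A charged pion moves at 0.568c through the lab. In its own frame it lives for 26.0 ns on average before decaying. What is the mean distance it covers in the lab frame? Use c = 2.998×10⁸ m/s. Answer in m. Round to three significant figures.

With β = 0.568, γ = 1/√(1 − 0.568²) = 1/√0.677376 = 1.215.
Lab-frame lifetime: Δt = γτ = 1.215 × 26.0 ns = 31.59 ns.
Distance: d = vΔt = 0.568 × 2.998×10⁸ m/s × 3.1590×10^-8 s = 5.38 m.

5.38 m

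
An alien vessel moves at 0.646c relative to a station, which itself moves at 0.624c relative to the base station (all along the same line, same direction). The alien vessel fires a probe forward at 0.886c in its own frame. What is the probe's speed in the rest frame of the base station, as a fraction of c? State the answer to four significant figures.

0.9940c

Compose velocities in two stages. Stage 1 (into S'): u₁ = (0.886+0.646)/(1+0.886×0.646) = 0.97433.
Stage 2 (into S): u = (0.97433+0.624)/(1+0.97433×0.624) = 0.994, so the speed is 0.9940c.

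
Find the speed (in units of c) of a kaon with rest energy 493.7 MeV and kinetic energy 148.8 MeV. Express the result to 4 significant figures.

0.6400c

K = (γ−1)mc², so γ = 1 + 148.8/493.7 = 1.3014.
Then v/c = √(1 − γ⁻²) = √(1 − 0.590444) = √0.409556 = 0.6400.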